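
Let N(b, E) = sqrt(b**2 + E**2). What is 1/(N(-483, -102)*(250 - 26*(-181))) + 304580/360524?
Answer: 76145/90131 + sqrt(27077)/402580836 ≈ 0.84483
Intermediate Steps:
N(b, E) = sqrt(E**2 + b**2)
1/(N(-483, -102)*(250 - 26*(-181))) + 304580/360524 = 1/((sqrt((-102)**2 + (-483)**2))*(250 - 26*(-181))) + 304580/360524 = 1/((sqrt(10404 + 233289))*(250 + 4706)) + 304580*(1/360524) = 1/(sqrt(243693)*4956) + 76145/90131 = (1/4956)/(3*sqrt(27077)) + 76145/90131 = (sqrt(27077)/81231)*(1/4956) + 76145/90131 = sqrt(27077)/402580836 + 76145/90131 = 76145/90131 + sqrt(27077)/402580836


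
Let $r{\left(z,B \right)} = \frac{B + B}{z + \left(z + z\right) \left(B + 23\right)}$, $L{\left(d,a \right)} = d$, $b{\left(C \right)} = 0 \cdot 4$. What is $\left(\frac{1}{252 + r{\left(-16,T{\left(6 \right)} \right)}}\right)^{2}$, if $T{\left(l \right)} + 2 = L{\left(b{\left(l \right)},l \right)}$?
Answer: $\frac{29584}{1878789025} \approx 1.5746 \cdot 10^{-5}$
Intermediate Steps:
$b{\left(C \right)} = 0$
$T{\left(l \right)} = -2$ ($T{\left(l \right)} = -2 + 0 = -2$)
$r{\left(z,B \right)} = \frac{2 B}{z + 2 z \left(23 + B\right)}$
$\left(\frac{1}{252 + r{\left(-16,T{\left(6 \right)} \right)}}\right)^{2} = \left(\frac{1}{252 + 2 \left(-2\right) \frac{1}{-16} \frac{1}{47 + 2 \left(-2\right)}}\right)^{2} = \left(\frac{1}{252 + 2 \left(-2\right) \left(- \frac{1}{16}\right) \frac{1}{47 - 4}}\right)^{2} = \left(\frac{1}{252 + 2 \left(-2\right) \left(- \frac{1}{16}\right) \frac{1}{43}}\right)^{2} = \left(\frac{1}{252 + \frac{1}{172}}\right)^{2} = \left(\frac{1}{\frac{43345}{172}}\right)^{2} = \left(\frac{172}{43345}\right)^{2} = \frac{29584}{1878789025}$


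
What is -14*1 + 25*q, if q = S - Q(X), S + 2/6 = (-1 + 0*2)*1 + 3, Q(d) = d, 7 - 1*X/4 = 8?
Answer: 383/3 ≈ 127.67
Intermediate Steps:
X = -4 (X = 28 - 4*8 = 28 - 32 = -4)
S = 5/3 (S = -1/3 + ((-1 + 0*2)*1 + 3) = -1/3 + ((-1 + 0)*1 + 3) = -1/3 + (-1*1 + 3) = -1/3 + (-1 + 3) = -1/3 + 2 = 5/3 ≈ 1.6667)
q = 17/3 (q = 5/3 - 1*(-4) = 5/3 + 4 = 17/3 ≈ 5.6667)
-14*1 + 25*q = -14*1 + 25*(17/3) = -14 + 425/3 = 383/3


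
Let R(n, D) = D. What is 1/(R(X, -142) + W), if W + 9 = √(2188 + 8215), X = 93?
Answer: -151/12398 - √10403/12398 ≈ -0.020406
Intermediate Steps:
W = -9 + √10403 (W = -9 + √(2188 + 8215) = -9 + √10403 ≈ 92.995)
1/(R(X, -142) + W) = 1/(-142 + (-9 + √10403)) = 1/(-151 + √10403)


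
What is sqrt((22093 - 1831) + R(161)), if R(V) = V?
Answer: sqrt(20423) ≈ 142.91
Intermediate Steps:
sqrt((22093 - 1831) + R(161)) = sqrt((22093 - 1831) + 161) = sqrt(20262 + 161) = sqrt(20423)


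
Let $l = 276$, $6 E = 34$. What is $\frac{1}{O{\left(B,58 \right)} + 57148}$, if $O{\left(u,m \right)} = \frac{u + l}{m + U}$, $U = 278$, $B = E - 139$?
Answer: $\frac{252}{14401403} \approx 1.7498 \cdot 10^{-5}$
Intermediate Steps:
$E = \frac{17}{3}$ ($E = \frac{1}{6} \cdot 34 = \frac{17}{3} \approx 5.6667$)
$B = - \frac{400}{3}$ ($B = \frac{17}{3} - 139 = - \frac{400}{3} \approx -133.33$)
$O{\left(u,m \right)} = \frac{276 + u}{278 + m}$ ($O{\left(u,m \right)} = \frac{u + 276}{m + 278} = \frac{276 + u}{278 + m}$)
$\frac{1}{O{\left(B,58 \right)} + 57148} = \frac{1}{\frac{276 - \frac{400}{3}}{278 + 58} + 57148} = \frac{1}{\frac{1}{336} \cdot \frac{428}{3} + 57148} = \frac{1}{\frac{107}{252} + 57148} = \frac{1}{\frac{14401403}{252}} = \frac{252}{14401403}$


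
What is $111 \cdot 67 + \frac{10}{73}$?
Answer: $\frac{542911}{73} \approx 7437.1$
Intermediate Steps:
$111 \cdot 67 + \frac{10}{73} = 7437 + 10 \cdot \frac{1}{73} = 7437 + \frac{10}{73} = \frac{542911}{73}$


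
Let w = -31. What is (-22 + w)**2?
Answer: 2809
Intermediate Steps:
(-22 + w)**2 = (-22 - 31)**2 = (-53)**2 = 2809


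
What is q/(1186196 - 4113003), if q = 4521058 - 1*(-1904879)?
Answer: -6425937/2926807 ≈ -2.1955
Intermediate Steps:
q = 6425937 (q = 4521058 + 1904879 = 6425937)
q/(1186196 - 4113003) = 6425937/(1186196 - 4113003) = 6425937/(-2926807) = 6425937*(-1/2926807) = -6425937/2926807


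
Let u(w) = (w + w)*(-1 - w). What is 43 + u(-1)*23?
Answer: 43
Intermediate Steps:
u(w) = 2*w*(-1 - w) (u(w) = (2*w)*(-1 - w) = 2*w*(-1 - w))
43 + u(-1)*23 = 43 - 2*(-1)*(1 - 1)*23 = 43 - 2*(-1)*0*23 = 43 + 0*23 = 43 + 0 = 43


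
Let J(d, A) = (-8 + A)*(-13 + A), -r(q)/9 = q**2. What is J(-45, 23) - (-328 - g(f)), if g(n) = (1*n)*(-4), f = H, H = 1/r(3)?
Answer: 38722/81 ≈ 478.05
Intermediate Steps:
r(q) = -9*q**2
J(d, A) = (-13 + A)*(-8 + A)
H = -1/81 (H = 1/(-9*3**2) = 1/(-9*9) = 1/(-81) = -1/81 ≈ -0.012346)
f = -1/81 ≈ -0.012346
g(n) = -4*n (g(n) = n*(-4) = -4*n)
J(-45, 23) - (-328 - g(f)) = (104 + 23**2 - 21*23) - (-328 - (-4)*(-1)/81) = (104 + 529 - 483) - (-328 - 1*4/81) = 150 - (-328 - 4/81) = 150 - 1*(-26572/81) = 150 + 26572/81 = 38722/81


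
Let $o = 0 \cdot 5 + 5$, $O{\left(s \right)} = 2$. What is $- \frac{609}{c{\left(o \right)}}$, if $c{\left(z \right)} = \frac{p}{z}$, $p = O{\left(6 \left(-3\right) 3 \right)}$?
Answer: $- \frac{3045}{2} \approx -1522.5$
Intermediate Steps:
$p = 2$
$o = 5$ ($o = 0 + 5 = 5$)
$c{\left(z \right)} = \frac{2}{z}$
$- \frac{609}{c{\left(o \right)}} = - \frac{609}{2 \cdot \frac{1}{5}} = - \frac{609}{\frac{2}{5}} = \left(-609\right) \frac{5}{2} = - \frac{3045}{2}$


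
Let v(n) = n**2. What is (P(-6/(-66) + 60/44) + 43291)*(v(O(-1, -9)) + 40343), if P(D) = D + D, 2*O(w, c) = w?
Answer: 76851147909/44 ≈ 1.7466e+9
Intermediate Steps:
O(w, c) = w/2
P(D) = 2*D
(P(-6/(-66) + 60/44) + 43291)*(v(O(-1, -9)) + 40343) = (2*(-6/(-66) + 60/44) + 43291)*(((1/2)*(-1))**2 + 40343) = (2*(-6*(-1/66) + 60*(1/44)) + 43291)*((-1/2)**2 + 40343) = (2*(1/11 + 15/11) + 43291)*(1/4 + 40343) = (2*(16/11) + 43291)*(161373/4) = (32/11 + 43291)*(161373/4) = (476233/11)*(161373/4) = 76851147909/44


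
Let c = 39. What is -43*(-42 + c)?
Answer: 129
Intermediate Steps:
-43*(-42 + c) = -43*(-42 + 39) = -43*(-3) = 129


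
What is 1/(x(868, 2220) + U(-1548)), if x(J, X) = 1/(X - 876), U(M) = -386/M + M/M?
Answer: 173376/216737 ≈ 0.79994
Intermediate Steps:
U(M) = 1 - 386/M (U(M) = -386/M + 1 = 1 - 386/M)
x(J, X) = 1/(-876 + X)
1/(x(868, 2220) + U(-1548)) = 1/(1/(-876 + 2220) + (-386 - 1548)/(-1548)) = 1/(1/1344 - 1/1548*(-1934)) = 1/(1/1344 + 967/774) = 1/(216737/173376) = 173376/216737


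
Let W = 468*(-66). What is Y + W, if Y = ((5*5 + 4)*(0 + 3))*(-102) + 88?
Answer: -39674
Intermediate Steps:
W = -30888
Y = -8786 (Y = ((25 + 4)*3)*(-102) + 88 = (29*3)*(-102) + 88 = 87*(-102) + 88 = -8874 + 88 = -8786)
Y + W = -8786 - 30888 = -39674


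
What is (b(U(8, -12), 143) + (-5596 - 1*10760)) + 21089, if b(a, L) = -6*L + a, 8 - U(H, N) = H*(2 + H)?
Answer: 3803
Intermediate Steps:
U(H, N) = 8 - H*(2 + H)
b(a, L) = a - 6*L
(b(U(8, -12), 143) + (-5596 - 1*10760)) + 21089 = (((8 - 1*8² - 2*8) - 6*143) + (-5596 - 1*10760)) + 21089 = (((8 - 1*64 - 16) - 858) + (-5596 - 10760)) + 21089 = (((8 - 64 - 16) - 858) - 16356) + 21089 = ((-72 - 858) - 16356) + 21089 = (-930 - 16356) + 21089 = -17286 + 21089 = 3803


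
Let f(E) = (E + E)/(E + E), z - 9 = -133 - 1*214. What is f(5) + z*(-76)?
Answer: 25689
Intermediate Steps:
z = -338 (z = 9 + (-133 - 1*214) = 9 + (-133 - 214) = 9 - 347 = -338)
f(E) = 1 (f(E) = (2*E)/((2*E)) = (2*E)*(1/(2*E)) = 1)
f(5) + z*(-76) = 1 - 338*(-76) = 1 + 25688 = 25689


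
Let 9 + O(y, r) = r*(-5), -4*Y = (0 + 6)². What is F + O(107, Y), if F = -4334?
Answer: -4298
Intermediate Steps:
Y = -9 (Y = -(0 + 6)²/4 = -¼*6² = -¼*36 = -9)
O(y, r) = -9 - 5*r (O(y, r) = -9 + r*(-5) = -9 - 5*r)
F + O(107, Y) = -4334 + (-9 - 5*(-9)) = -4334 + (-9 + 45) = -4334 + 36 = -4298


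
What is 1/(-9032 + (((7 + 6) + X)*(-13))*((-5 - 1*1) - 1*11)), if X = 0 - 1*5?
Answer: -1/7264 ≈ -0.00013767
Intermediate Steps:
X = -5 (X = 0 - 5 = -5)
1/(-9032 + (((7 + 6) + X)*(-13))*((-5 - 1*1) - 1*11)) = 1/(-9032 + (((7 + 6) - 5)*(-13))*((-5 - 1*1) - 1*11)) = 1/(-9032 + ((13 - 5)*(-13))*((-5 - 1) - 11)) = 1/(-9032 + (8*(-13))*(-6 - 11)) = 1/(-9032 - 104*(-17)) = 1/(-9032 + 1768) = 1/(-7264) = -1/7264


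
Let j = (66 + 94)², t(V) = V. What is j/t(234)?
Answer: 12800/117 ≈ 109.40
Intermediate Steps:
j = 25600 (j = 160² = 25600)
j/t(234) = 25600/234 = 25600*(1/234) = 12800/117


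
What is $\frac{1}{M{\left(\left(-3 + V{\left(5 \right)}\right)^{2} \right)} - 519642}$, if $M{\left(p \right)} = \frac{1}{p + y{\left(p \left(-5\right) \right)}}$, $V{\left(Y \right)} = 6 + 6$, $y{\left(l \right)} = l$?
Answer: $- \frac{324}{168364009} \approx -1.9244 \cdot 10^{-6}$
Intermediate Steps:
$V{\left(Y \right)} = 12$
$M{\left(p \right)} = - \frac{1}{4 p}$ ($M{\left(p \right)} = \frac{1}{p + p \left(-5\right)} = \frac{1}{p - 5 p} = \frac{1}{\left(-4\right) p} = - \frac{1}{4 p}$)
$\frac{1}{M{\left(\left(-3 + V{\left(5 \right)}\right)^{2} \right)} - 519642} = \frac{1}{- \frac{1}{4 \left(-3 + 12\right)^{2}} - 519642} = \frac{1}{- \frac{1}{4 \cdot 9^{2}} - 519642} = \frac{1}{- \frac{1}{4 \cdot 81} - 519642} = \frac{1}{\left(- \frac{1}{4}\right) \frac{1}{81} - 519642} = \frac{1}{- \frac{1}{324} - 519642} = \frac{1}{- \frac{168364009}{324}} = - \frac{324}{168364009}$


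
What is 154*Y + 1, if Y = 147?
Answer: 22639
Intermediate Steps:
154*Y + 1 = 154*147 + 1 = 22638 + 1 = 22639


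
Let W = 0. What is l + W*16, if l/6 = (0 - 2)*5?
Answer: -60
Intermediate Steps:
l = -60 (l = 6*((0 - 2)*5) = 6*(-2*5) = 6*(-10) = -60)
l + W*16 = -60 + 0*16 = -60 + 0 = -60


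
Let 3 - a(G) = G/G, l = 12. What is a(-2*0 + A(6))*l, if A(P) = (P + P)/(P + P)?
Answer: 24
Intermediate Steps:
A(P) = 1 (A(P) = (2*P)/((2*P)) = (2*P)*(1/(2*P)) = 1)
a(G) = 2 (a(G) = 3 - G/G = 3 - 1*1 = 3 - 1 = 2)
a(-2*0 + A(6))*l = 2*12 = 24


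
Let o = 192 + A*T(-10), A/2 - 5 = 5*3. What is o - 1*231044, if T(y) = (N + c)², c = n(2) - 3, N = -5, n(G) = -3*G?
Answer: -223012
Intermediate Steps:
c = -9 (c = -3*2 - 3 = -6 - 3 = -9)
A = 40 (A = 10 + 2*(5*3) = 10 + 2*15 = 10 + 30 = 40)
T(y) = 196 (T(y) = (-5 - 9)² = (-14)² = 196)
o = 8032 (o = 192 + 40*196 = 192 + 7840 = 8032)
o - 1*231044 = 8032 - 1*231044 = 8032 - 231044 = -223012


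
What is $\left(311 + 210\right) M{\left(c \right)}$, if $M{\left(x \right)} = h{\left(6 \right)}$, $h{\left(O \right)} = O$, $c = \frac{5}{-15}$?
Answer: $3126$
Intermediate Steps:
$c = - \frac{1}{3}$ ($c = 5 \left(- \frac{1}{15}\right) = - \frac{1}{3} \approx -0.33333$)
$M{\left(x \right)} = 6$
$\left(311 + 210\right) M{\left(c \right)} = \left(311 + 210\right) 6 = 521 \cdot 6 = 3126$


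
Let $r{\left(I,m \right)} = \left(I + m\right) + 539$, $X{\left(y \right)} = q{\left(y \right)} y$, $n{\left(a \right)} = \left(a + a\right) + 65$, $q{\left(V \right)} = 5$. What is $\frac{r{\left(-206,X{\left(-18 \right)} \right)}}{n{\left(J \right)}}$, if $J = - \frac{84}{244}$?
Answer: $\frac{14823}{3923} \approx 3.7785$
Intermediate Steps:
$J = - \frac{21}{61}$ ($J = \left(-84\right) \frac{1}{244} = - \frac{21}{61} \approx -0.34426$)
$n{\left(a \right)} = 65 + 2 a$ ($n{\left(a \right)} = 2 a + 65 = 65 + 2 a$)
$X{\left(y \right)} = 5 y$
$r{\left(I,m \right)} = 539 + I + m$
$\frac{r{\left(-206,X{\left(-18 \right)} \right)}}{n{\left(J \right)}} = \frac{539 - 206 + 5 \left(-18\right)}{65 + 2 \left(- \frac{21}{61}\right)} = \frac{539 - 206 - 90}{65 - \frac{42}{61}} = \frac{243}{\frac{3923}{61}} = 243 \cdot \frac{61}{3923} = \frac{14823}{3923}$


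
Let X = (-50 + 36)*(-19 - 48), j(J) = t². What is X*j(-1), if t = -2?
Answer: 3752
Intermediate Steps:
j(J) = 4 (j(J) = (-2)² = 4)
X = 938 (X = -14*(-67) = 938)
X*j(-1) = 938*4 = 3752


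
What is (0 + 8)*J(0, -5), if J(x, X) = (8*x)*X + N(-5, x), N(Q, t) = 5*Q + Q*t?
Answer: -200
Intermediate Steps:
J(x, X) = -25 - 5*x + 8*X*x (J(x, X) = (8*x)*X - 5*(5 + x) = 8*X*x + (-25 - 5*x) = -25 - 5*x + 8*X*x)
(0 + 8)*J(0, -5) = (0 + 8)*(-25 - 5*0 + 8*(-5)*0) = 8*(-25 + 0 + 0) = 8*(-25) = -200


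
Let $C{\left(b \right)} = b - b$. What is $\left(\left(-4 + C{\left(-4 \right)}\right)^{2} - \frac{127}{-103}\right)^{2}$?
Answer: $\frac{3150625}{10609} \approx 296.98$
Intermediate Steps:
$C{\left(b \right)} = 0$
$\left(\left(-4 + C{\left(-4 \right)}\right)^{2} - \frac{127}{-103}\right)^{2} = \left(\left(-4 + 0\right)^{2} - \frac{127}{-103}\right)^{2} = \left(\left(-4\right)^{2} - - \frac{127}{103}\right)^{2} = \left(16 + \frac{127}{103}\right)^{2} = \left(\frac{1775}{103}\right)^{2} = \frac{3150625}{10609}$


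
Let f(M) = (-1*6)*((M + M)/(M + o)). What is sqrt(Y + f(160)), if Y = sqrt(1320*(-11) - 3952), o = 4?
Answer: sqrt(-19680 + 3362*I*sqrt(4618))/41 ≈ 7.8964 + 8.6059*I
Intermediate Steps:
f(M) = -12*M/(4 + M) (f(M) = (-1*6)*((M + M)/(M + 4)) = -6*2*M/(4 + M) = -12*M/(4 + M))
Y = 2*I*sqrt(4618) (Y = sqrt(-14520 - 3952) = sqrt(-18472) = 2*I*sqrt(4618) ≈ 135.91*I)
sqrt(Y + f(160)) = sqrt(2*I*sqrt(4618) - 12*160/(4 + 160)) = sqrt(2*I*sqrt(4618) - 12*160/164) = sqrt(2*I*sqrt(4618) - 12*160*1/164) = sqrt(2*I*sqrt(4618) - 480/41) = sqrt(-480/41 + 2*I*sqrt(4618))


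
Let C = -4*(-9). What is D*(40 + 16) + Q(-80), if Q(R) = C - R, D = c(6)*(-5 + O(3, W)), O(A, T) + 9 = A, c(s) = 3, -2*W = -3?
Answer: -1732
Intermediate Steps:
W = 3/2 (W = -1/2*(-3) = 3/2 ≈ 1.5000)
C = 36
O(A, T) = -9 + A
D = -33 (D = 3*(-5 + (-9 + 3)) = 3*(-5 - 6) = 3*(-11) = -33)
Q(R) = 36 - R
D*(40 + 16) + Q(-80) = -33*(40 + 16) + (36 - 1*(-80)) = -33*56 + (36 + 80) = -1848 + 116 = -1732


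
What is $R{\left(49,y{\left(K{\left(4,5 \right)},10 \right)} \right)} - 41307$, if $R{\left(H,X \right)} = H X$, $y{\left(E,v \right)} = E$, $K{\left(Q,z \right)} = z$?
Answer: $-41062$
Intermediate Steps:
$R{\left(49,y{\left(K{\left(4,5 \right)},10 \right)} \right)} - 41307 = 49 \cdot 5 - 41307 = 245 - 41307 = -41062$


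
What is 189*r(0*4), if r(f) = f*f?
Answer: 0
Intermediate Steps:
r(f) = f²
189*r(0*4) = 189*(0*4)² = 189*0² = 189*0 = 0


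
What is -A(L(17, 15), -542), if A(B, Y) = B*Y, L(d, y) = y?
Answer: 8130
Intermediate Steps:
-A(L(17, 15), -542) = -15*(-542) = -1*(-8130) = 8130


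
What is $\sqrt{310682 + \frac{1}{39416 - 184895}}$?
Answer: $\frac{\sqrt{6575317169663283}}{145479} \approx 557.39$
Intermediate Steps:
$\sqrt{310682 + \frac{1}{39416 - 184895}} = \sqrt{310682 + \frac{1}{-145479}} = \sqrt{310682 - \frac{1}{145479}} = \sqrt{\frac{45197706677}{145479}} = \frac{\sqrt{6575317169663283}}{145479}$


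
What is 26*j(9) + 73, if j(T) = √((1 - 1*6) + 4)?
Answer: 73 + 26*I ≈ 73.0 + 26.0*I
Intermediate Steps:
j(T) = I (j(T) = √((1 - 6) + 4) = √(-5 + 4) = √(-1) = I)
26*j(9) + 73 = 26*I + 73 = 73 + 26*I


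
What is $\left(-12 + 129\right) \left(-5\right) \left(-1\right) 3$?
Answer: $1755$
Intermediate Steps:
$\left(-12 + 129\right) \left(-5\right) \left(-1\right) 3 = 117 \cdot 5 \cdot 3 = 117 \cdot 15 = 1755$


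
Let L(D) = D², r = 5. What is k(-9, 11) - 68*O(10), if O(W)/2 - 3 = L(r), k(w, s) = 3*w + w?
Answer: -3844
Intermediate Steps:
k(w, s) = 4*w
O(W) = 56 (O(W) = 6 + 2*5² = 6 + 2*25 = 6 + 50 = 56)
k(-9, 11) - 68*O(10) = 4*(-9) - 68*56 = -36 - 3808 = -3844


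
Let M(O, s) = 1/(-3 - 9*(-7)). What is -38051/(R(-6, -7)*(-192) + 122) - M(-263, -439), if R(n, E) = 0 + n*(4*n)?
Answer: 1127767/825780 ≈ 1.3657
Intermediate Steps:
R(n, E) = 4*n² (R(n, E) = 0 + 4*n² = 4*n²)
M(O, s) = 1/60 (M(O, s) = 1/(-3 + 63) = 1/60)
-38051/(R(-6, -7)*(-192) + 122) - M(-263, -439) = -38051/((4*(-6)²)*(-192) + 122) - 1*1/60 = -38051/((4*36)*(-192) + 122) - 1/60 = -38051/(144*(-192) + 122) - 1/60 = -38051/(-27648 + 122) - 1/60 = -38051/(-27526) - 1/60 = -38051*(-1/27526) - 1/60 = 38051/27526 - 1/60 = 1127767/825780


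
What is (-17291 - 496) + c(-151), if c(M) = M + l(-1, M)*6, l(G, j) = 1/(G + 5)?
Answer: -35873/2 ≈ -17937.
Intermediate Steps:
l(G, j) = 1/(5 + G)
c(M) = 3/2 + M (c(M) = M + 6/(5 - 1) = M + 6/4 = M + (¼)*6 = M + 3/2 = 3/2 + M)
(-17291 - 496) + c(-151) = (-17291 - 496) + (3/2 - 151) = -17787 - 299/2 = -35873/2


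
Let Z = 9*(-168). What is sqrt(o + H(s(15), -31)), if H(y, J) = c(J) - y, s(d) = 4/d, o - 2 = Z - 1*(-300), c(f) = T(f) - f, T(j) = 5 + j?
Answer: I*sqrt(271185)/15 ≈ 34.717*I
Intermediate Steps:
Z = -1512
c(f) = 5 (c(f) = (5 + f) - f = 5)
o = -1210 (o = 2 + (-1512 - 1*(-300)) = 2 + (-1512 + 300) = 2 - 1212 = -1210)
H(y, J) = 5 - y
sqrt(o + H(s(15), -31)) = sqrt(-1210 + (5 - 4/15)) = sqrt(-1210 + 71/15) = sqrt(-18079/15) = I*sqrt(271185)/15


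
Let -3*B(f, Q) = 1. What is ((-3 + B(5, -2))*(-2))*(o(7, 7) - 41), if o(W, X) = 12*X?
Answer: 860/3 ≈ 286.67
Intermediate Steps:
B(f, Q) = -⅓ (B(f, Q) = -⅓*1 = -⅓)
((-3 + B(5, -2))*(-2))*(o(7, 7) - 41) = ((-3 - ⅓)*(-2))*(12*7 - 41) = (-10/3*(-2))*(84 - 41) = (20/3)*43 = 860/3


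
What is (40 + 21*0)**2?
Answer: 1600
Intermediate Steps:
(40 + 21*0)**2 = (40 + 0)**2 = 40**2 = 1600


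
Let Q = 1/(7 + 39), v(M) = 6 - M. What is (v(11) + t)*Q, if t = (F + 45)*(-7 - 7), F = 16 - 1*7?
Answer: -761/46 ≈ -16.543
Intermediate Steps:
F = 9 (F = 16 - 7 = 9)
Q = 1/46 ≈ 0.021739
t = -756 (t = (9 + 45)*(-7 - 7) = 54*(-14) = -756)
(v(11) + t)*Q = ((6 - 1*11) - 756)*(1/46) = ((6 - 11) - 756)*(1/46) = (-5 - 756)*(1/46) = -761*1/46 = -761/46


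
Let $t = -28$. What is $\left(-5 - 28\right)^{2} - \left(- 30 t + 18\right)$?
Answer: $231$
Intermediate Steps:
$\left(-5 - 28\right)^{2} - \left(- 30 t + 18\right) = \left(-5 - 28\right)^{2} - \left(\left(-30\right) \left(-28\right) + 18\right) = \left(-33\right)^{2} - \left(840 + 18\right) = 1089 - 858 = 231$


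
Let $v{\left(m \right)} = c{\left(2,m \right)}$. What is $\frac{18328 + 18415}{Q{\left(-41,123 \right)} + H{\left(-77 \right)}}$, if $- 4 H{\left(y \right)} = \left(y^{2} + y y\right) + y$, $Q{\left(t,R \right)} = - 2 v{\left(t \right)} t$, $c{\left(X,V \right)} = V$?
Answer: $- \frac{146972}{25229} \approx -5.8255$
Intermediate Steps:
$v{\left(m \right)} = m$
$Q{\left(t,R \right)} = - 2 t^{2}$ ($Q{\left(t,R \right)} = - 2 t t = - 2 t^{2}$)
$H{\left(y \right)} = - \frac{y^{2}}{2} - \frac{y}{4}$ ($H{\left(y \right)} = - \frac{\left(y^{2} + y y\right) + y}{4} = - \frac{\left(y^{2} + y^{2}\right) + y}{4} = - \frac{2 y^{2} + y}{4} = - \frac{y + 2 y^{2}}{4} = - \frac{y^{2}}{2} - \frac{y}{4}$)
$\frac{18328 + 18415}{Q{\left(-41,123 \right)} + H{\left(-77 \right)}} = \frac{18328 + 18415}{- 2 \left(-41\right)^{2} - - \frac{77 \left(1 + 2 \left(-77\right)\right)}{4}} = \frac{36743}{\left(-2\right) 1681 - - \frac{77 \left(1 - 154\right)}{4}} = \frac{36743}{-3362 - \left(- \frac{77}{4}\right) \left(-153\right)} = \frac{36743}{-3362 - \frac{11781}{4}} = \frac{36743}{- \frac{25229}{4}} = 36743 \left(- \frac{4}{25229}\right) = - \frac{146972}{25229}$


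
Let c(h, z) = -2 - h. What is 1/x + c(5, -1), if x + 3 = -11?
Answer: -99/14 ≈ -7.0714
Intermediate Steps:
x = -14 (x = -3 - 11 = -14)
1/x + c(5, -1) = 1/(-14) + (-2 - 1*5) = 1*(-1/14) + (-2 - 5) = -1/14 - 7 = -99/14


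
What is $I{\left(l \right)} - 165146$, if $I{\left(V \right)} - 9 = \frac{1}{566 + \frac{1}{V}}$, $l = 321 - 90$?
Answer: $- \frac{21591167108}{130747} \approx -1.6514 \cdot 10^{5}$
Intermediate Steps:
$l = 231$ ($l = 321 - 90 = 231$)
$I{\left(V \right)} = 9 + \frac{1}{566 + \frac{1}{V}}$
$I{\left(l \right)} - 165146 = \frac{9 + 5095 \cdot 231}{1 + 566 \cdot 231} - 165146 = \frac{9 + 1176945}{1 + 130746} - 165146 = \frac{1}{130747} \cdot 1176954 - 165146 = \frac{1176954}{130747} - 165146 = - \frac{21591167108}{130747}$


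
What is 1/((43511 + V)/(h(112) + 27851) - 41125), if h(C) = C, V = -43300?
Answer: -27963/1149978164 ≈ -2.4316e-5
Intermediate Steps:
1/((43511 + V)/(h(112) + 27851) - 41125) = 1/((43511 - 43300)/(112 + 27851) - 41125) = 1/(211/27963 - 41125) = 1/(-1149978164/27963) = -27963/1149978164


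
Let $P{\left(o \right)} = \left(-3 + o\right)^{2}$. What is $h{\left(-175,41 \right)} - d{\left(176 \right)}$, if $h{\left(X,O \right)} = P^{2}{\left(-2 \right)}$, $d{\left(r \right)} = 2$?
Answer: $623$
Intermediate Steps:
$h{\left(X,O \right)} = 625$ ($h{\left(X,O \right)} = \left(\left(-3 - 2\right)^{2}\right)^{2} = \left(\left(-5\right)^{2}\right)^{2} = 25^{2} = 625$)
$h{\left(-175,41 \right)} - d{\left(176 \right)} = 625 - 2 = 623$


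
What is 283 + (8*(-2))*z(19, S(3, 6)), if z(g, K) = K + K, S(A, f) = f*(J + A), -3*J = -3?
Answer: -485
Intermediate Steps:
J = 1 (J = -⅓*(-3) = 1)
S(A, f) = f*(1 + A)
z(g, K) = 2*K
283 + (8*(-2))*z(19, S(3, 6)) = 283 + (8*(-2))*(2*(6*(1 + 3))) = 283 - 32*6*4 = 283 - 32*24 = 283 - 16*48 = 283 - 768 = -485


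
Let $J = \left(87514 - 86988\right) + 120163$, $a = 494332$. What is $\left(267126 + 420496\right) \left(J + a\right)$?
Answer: $422901970062$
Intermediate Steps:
$J = 120689$ ($J = 526 + 120163 = 120689$)
$\left(267126 + 420496\right) \left(J + a\right) = \left(267126 + 420496\right) \left(120689 + 494332\right) = 687622 \cdot 615021 = 422901970062$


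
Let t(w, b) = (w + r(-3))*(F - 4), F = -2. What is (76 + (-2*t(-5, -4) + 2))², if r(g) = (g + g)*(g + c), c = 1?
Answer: 26244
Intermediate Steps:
r(g) = 2*g*(1 + g) (r(g) = (g + g)*(g + 1) = (2*g)*(1 + g) = 2*g*(1 + g))
t(w, b) = -72 - 6*w (t(w, b) = (w + 2*(-3)*(1 - 3))*(-2 - 4) = (w + 2*(-3)*(-2))*(-6) = (w + 12)*(-6) = (12 + w)*(-6) = -72 - 6*w)
(76 + (-2*t(-5, -4) + 2))² = (76 + (-2*(-72 - 6*(-5)) + 2))² = (76 + (-2*(-72 + 30) + 2))² = (76 + (-2*(-42) + 2))² = (76 + (84 + 2))² = (76 + 86)² = 162² = 26244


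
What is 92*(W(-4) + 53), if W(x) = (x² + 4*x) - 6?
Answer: 4324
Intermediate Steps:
W(x) = -6 + x² + 4*x
92*(W(-4) + 53) = 92*((-6 + (-4)² + 4*(-4)) + 53) = 92*((-6 + 16 - 16) + 53) = 92*(-6 + 53) = 92*47 = 4324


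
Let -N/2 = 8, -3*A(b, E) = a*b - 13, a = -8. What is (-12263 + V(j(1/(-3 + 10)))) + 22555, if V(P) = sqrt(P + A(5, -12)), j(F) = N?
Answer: 10292 + sqrt(15)/3 ≈ 10293.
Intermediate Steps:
A(b, E) = 13/3 + 8*b/3 (A(b, E) = -(-8*b - 13)/3 = -(-13 - 8*b)/3 = 13/3 + 8*b/3)
N = -16 (N = -2*8 = -16)
j(F) = -16
V(P) = sqrt(53/3 + P) (V(P) = sqrt(P + (13/3 + (8/3)*5)) = sqrt(P + (13/3 + 40/3)) = sqrt(P + 53/3) = sqrt(53/3 + P))
(-12263 + V(j(1/(-3 + 10)))) + 22555 = (-12263 + sqrt(159 + 9*(-16))/3) + 22555 = (-12263 + sqrt(159 - 144)/3) + 22555 = (-12263 + sqrt(15)/3) + 22555 = 10292 + sqrt(15)/3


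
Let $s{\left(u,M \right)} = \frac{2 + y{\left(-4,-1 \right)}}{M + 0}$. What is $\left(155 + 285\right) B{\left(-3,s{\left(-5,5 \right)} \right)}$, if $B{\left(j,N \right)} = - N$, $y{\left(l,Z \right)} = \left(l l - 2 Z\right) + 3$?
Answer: $-2024$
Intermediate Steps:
$y{\left(l,Z \right)} = 3 + l^{2} - 2 Z$ ($y{\left(l,Z \right)} = \left(l^{2} - 2 Z\right) + 3 = 3 + l^{2} - 2 Z$)
$s{\left(u,M \right)} = \frac{23}{M}$ ($s{\left(u,M \right)} = \frac{2 + \left(3 + \left(-4\right)^{2} - -2\right)}{M + 0} = \frac{2 + \left(3 + 16 + 2\right)}{M} = \frac{2 + 21}{M} = \frac{23}{M}$)
$\left(155 + 285\right) B{\left(-3,s{\left(-5,5 \right)} \right)} = \left(155 + 285\right) \left(- \frac{23}{5}\right) = 440 \left(- \frac{23}{5}\right) = -2024$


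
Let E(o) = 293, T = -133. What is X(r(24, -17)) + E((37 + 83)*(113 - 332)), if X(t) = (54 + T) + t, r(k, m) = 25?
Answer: 239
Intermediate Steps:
X(t) = -79 + t (X(t) = (54 - 133) + t = -79 + t)
X(r(24, -17)) + E((37 + 83)*(113 - 332)) = (-79 + 25) + 293 = -54 + 293 = 239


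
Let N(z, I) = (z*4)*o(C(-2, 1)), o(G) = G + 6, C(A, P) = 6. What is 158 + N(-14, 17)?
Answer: -514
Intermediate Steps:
o(G) = 6 + G
N(z, I) = 48*z (N(z, I) = (z*4)*(6 + 6) = (4*z)*12 = 48*z)
158 + N(-14, 17) = 158 + 48*(-14) = 158 - 672 = -514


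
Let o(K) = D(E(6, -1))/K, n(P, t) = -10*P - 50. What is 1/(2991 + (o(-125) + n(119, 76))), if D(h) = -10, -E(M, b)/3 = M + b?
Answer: 25/43777 ≈ 0.00057108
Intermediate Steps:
E(M, b) = -3*M - 3*b (E(M, b) = -3*(M + b) = -3*M - 3*b)
n(P, t) = -50 - 10*P
o(K) = -10/K
1/(2991 + (o(-125) + n(119, 76))) = 1/(2991 + (-10/(-125) + (-50 - 10*119))) = 1/(2991 + (-10*(-1/125) + (-50 - 1190))) = 1/(2991 + (2/25 - 1240)) = 1/(2991 - 30998/25) = 1/(43777/25) = 25/43777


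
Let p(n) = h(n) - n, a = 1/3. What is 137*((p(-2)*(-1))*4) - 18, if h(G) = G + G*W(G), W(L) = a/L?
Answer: -602/3 ≈ -200.67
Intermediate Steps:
a = 1/3 ≈ 0.33333
W(L) = 1/(3*L)
h(G) = 1/3 + G (h(G) = G + G*(1/(3*G)) = G + 1/3 = 1/3 + G)
p(n) = 1/3 (p(n) = (1/3 + n) - n = 1/3)
137*((p(-2)*(-1))*4) - 18 = 137*(((1/3)*(-1))*4) - 18 = 137*(-1/3*4) - 18 = 137*(-4/3) - 18 = -548/3 - 18 = -602/3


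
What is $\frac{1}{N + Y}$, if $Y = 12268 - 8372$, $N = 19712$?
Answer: $\frac{1}{23608} \approx 4.2359 \cdot 10^{-5}$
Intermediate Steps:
$Y = 3896$
$\frac{1}{N + Y} = \frac{1}{19712 + 3896} = \frac{1}{23608}$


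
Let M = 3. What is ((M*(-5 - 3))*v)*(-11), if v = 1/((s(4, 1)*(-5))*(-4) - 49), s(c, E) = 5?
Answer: 88/17 ≈ 5.1765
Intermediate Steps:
v = 1/51 (v = 1/((5*(-5))*(-4) - 49) = 1/(-25*(-4) - 49) = 1/(100 - 49) = 1/51 ≈ 0.019608)
((M*(-5 - 3))*v)*(-11) = ((3*(-5 - 3))*(1/51))*(-11) = ((3*(-8))*(1/51))*(-11) = -24*1/51*(-11) = -8/17*(-11) = 88/17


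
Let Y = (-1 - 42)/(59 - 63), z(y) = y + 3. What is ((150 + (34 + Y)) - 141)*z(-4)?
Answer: -215/4 ≈ -53.750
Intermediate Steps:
z(y) = 3 + y
Y = 43/4 (Y = -43/(-4) = -43*(-1/4) = 43/4 ≈ 10.750)
((150 + (34 + Y)) - 141)*z(-4) = ((150 + (34 + 43/4)) - 141)*(3 - 4) = ((150 + 179/4) - 141)*(-1) = (779/4 - 141)*(-1) = (215/4)*(-1) = -215/4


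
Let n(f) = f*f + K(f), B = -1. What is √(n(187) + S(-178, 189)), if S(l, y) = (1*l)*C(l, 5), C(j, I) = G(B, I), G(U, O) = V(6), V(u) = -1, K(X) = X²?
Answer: 2*√17529 ≈ 264.79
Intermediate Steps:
n(f) = 2*f² (n(f) = f*f + f² = f² + f² = 2*f²)
G(U, O) = -1
C(j, I) = -1
S(l, y) = -l (S(l, y) = (1*l)*(-1) = l*(-1) = -l)
√(n(187) + S(-178, 189)) = √(2*187² - 1*(-178)) = √(2*34969 + 178) = √(69938 + 178) = √70116 = 2*√17529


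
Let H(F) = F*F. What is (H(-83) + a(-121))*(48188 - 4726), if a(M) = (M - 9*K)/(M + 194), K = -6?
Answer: 21853997460/73 ≈ 2.9937e+8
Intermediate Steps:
H(F) = F²
a(M) = (54 + M)/(194 + M) (a(M) = (M - 9*(-6))/(M + 194) = (M + 54)/(194 + M) = (54 + M)/(194 + M))
(H(-83) + a(-121))*(48188 - 4726) = ((-83)² + (54 - 121)/(194 - 121))*(48188 - 4726) = (6889 - 67/73)*43462 = (502830/73)*43462 = 21853997460/73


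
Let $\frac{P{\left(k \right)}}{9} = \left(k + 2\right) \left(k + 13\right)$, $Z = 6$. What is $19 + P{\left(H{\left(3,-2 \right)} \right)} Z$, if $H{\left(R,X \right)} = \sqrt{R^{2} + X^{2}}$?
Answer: $2125 + 810 \sqrt{13} \approx 5045.5$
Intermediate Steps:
$P{\left(k \right)} = 9 \left(2 + k\right) \left(13 + k\right)$ ($P{\left(k \right)} = 9 \left(k + 2\right) \left(k + 13\right) = 9 \left(2 + k\right) \left(13 + k\right)$)
$19 + P{\left(H{\left(3,-2 \right)} \right)} Z = 19 + \left(234 + 9 \left(\sqrt{3^{2} + \left(-2\right)^{2}}\right)^{2} + 135 \sqrt{3^{2} + \left(-2\right)^{2}}\right) 6 = 19 + \left(234 + 9 \left(\sqrt{9 + 4}\right)^{2} + 135 \sqrt{9 + 4}\right) 6 = 19 + \left(234 + 9 \left(\sqrt{13}\right)^{2} + 135 \sqrt{13}\right) 6 = 19 + \left(234 + 9 \cdot 13 + 135 \sqrt{13}\right) 6 = 19 + \left(234 + 117 + 135 \sqrt{13}\right) 6 = 19 + \left(351 + 135 \sqrt{13}\right) 6 = 19 + \left(2106 + 810 \sqrt{13}\right) = 2125 + 810 \sqrt{13}$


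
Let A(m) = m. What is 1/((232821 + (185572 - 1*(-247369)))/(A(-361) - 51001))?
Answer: -25681/332881 ≈ -0.077148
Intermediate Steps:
1/((232821 + (185572 - 1*(-247369)))/(A(-361) - 51001)) = 1/((232821 + (185572 - 1*(-247369)))/(-361 - 51001)) = 1/((232821 + (185572 + 247369))/(-51362)) = 1/((232821 + 432941)*(-1/51362)) = 1/(665762*(-1/51362)) = 1/(-332881/25681) = -25681/332881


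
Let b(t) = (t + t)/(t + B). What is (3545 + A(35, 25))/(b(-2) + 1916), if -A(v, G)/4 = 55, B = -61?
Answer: 209475/120712 ≈ 1.7353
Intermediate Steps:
b(t) = 2*t/(-61 + t) (b(t) = (t + t)/(t - 61) = (2*t)/(-61 + t) = 2*t/(-61 + t))
A(v, G) = -220 (A(v, G) = -4*55 = -220)
(3545 + A(35, 25))/(b(-2) + 1916) = (3545 - 220)/(2*(-2)/(-61 - 2) + 1916) = 3325/(2*(-2)/(-63) + 1916) = 3325/(2*(-2)*(-1/63) + 1916) = 3325/(4/63 + 1916) = 3325/(120712/63) = 3325*(63/120712) = 209475/120712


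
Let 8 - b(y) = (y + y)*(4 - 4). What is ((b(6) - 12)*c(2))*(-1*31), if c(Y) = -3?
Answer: -372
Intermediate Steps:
b(y) = 8 (b(y) = 8 - (y + y)*(4 - 4) = 8 - 2*y*0 = 8 - 1*0 = 8 + 0 = 8)
((b(6) - 12)*c(2))*(-1*31) = ((8 - 12)*(-3))*(-1*31) = -4*(-3)*(-31) = 12*(-31) = -372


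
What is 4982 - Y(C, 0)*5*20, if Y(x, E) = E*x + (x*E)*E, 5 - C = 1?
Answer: 4982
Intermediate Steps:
C = 4 (C = 5 - 1*1 = 5 - 1 = 4)
Y(x, E) = E*x + x*E² (Y(x, E) = E*x + (E*x)*E = E*x + x*E²)
4982 - Y(C, 0)*5*20 = 4982 - (0*4*(1 + 0))*5*20 = 4982 - (0*4*1)*5*20 = 4982 - 0*5*20 = 4982 - 0*20 = 4982 - 1*0 = 4982 + 0 = 4982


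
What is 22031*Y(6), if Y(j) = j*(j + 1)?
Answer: 925302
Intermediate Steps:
Y(j) = j*(1 + j)
22031*Y(6) = 22031*(6*(1 + 6)) = 22031*(6*7) = 22031*42 = 925302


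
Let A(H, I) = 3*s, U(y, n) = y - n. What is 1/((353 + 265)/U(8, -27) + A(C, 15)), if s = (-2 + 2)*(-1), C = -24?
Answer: 35/618 ≈ 0.056634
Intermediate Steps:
s = 0 (s = 0*(-1) = 0)
A(H, I) = 0 (A(H, I) = 3*0 = 0)
1/((353 + 265)/U(8, -27) + A(C, 15)) = 1/((353 + 265)/(8 - 1*(-27)) + 0) = 1/(618/(8 + 27) + 0) = 1/(618/35 + 0) = 1/(618/35) = 35/618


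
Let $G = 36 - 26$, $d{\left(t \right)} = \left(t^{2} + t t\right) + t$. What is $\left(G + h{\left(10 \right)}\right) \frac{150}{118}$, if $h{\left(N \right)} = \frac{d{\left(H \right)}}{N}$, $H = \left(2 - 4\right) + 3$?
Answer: $\frac{1545}{118} \approx 13.093$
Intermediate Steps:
$H = 1$ ($H = -2 + 3 = 1$)
$d{\left(t \right)} = t + 2 t^{2}$ ($d{\left(t \right)} = \left(t^{2} + t^{2}\right) + t = 2 t^{2} + t = t + 2 t^{2}$)
$h{\left(N \right)} = \frac{3}{N}$ ($h{\left(N \right)} = \frac{1 \left(1 + 2 \cdot 1\right)}{N} = \frac{1 \left(1 + 2\right)}{N} = \frac{1 \cdot 3}{N} = \frac{3}{N}$)
$G = 10$
$\left(G + h{\left(10 \right)}\right) \frac{150}{118} = \left(10 + \frac{3}{10}\right) \frac{150}{118} = \left(10 + 3 \cdot \frac{1}{10}\right) 150 \cdot \frac{1}{118} = \left(10 + \frac{3}{10}\right) \frac{75}{59} = \frac{103}{10} \cdot \frac{75}{59} = \frac{1545}{118}$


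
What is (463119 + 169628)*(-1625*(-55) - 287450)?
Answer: -125331362025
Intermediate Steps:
(463119 + 169628)*(-1625*(-55) - 287450) = 632747*(89375 - 287450) = 632747*(-198075) = -125331362025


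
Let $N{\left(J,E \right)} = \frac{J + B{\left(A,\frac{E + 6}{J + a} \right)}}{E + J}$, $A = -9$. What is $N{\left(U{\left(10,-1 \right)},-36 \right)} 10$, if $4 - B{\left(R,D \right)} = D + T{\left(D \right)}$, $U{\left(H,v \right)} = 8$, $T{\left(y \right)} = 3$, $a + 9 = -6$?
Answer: $- \frac{165}{98} \approx -1.6837$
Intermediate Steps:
$a = -15$ ($a = -9 - 6 = -15$)
$B{\left(R,D \right)} = 1 - D$ ($B{\left(R,D \right)} = 4 - \left(D + 3\right) = 4 - \left(3 + D\right) = 1 - D$)
$N{\left(J,E \right)} = \frac{1 + J - \frac{6 + E}{-15 + J}}{E + J}$ ($N{\left(J,E \right)} = \frac{J - \left(-1 + \frac{E + 6}{J - 15}\right)}{E + J} = \frac{J - \left(-1 + \frac{6 + E}{-15 + J}\right)}{E + J} = \frac{1 + J - \frac{6 + E}{-15 + J}}{E + J}$)
$N{\left(U{\left(10,-1 \right)},-36 \right)} 10 = \frac{-6 - -36 + \left(1 + 8\right) \left(-15 + 8\right)}{\left(-15 + 8\right) \left(-36 + 8\right)} 10 = \frac{-6 + 36 + 9 \left(-7\right)}{\left(-7\right) \left(-28\right)} 10 = \left(- \frac{1}{7}\right) \left(- \frac{1}{28}\right) \left(-6 + 36 - 63\right) 10 = \left(- \frac{1}{7}\right) \left(- \frac{1}{28}\right) \left(-33\right) 10 = \left(- \frac{33}{196}\right) 10 = - \frac{165}{98}$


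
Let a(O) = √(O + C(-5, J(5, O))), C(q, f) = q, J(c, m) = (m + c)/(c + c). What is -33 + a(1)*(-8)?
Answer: -33 - 16*I ≈ -33.0 - 16.0*I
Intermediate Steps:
J(c, m) = (c + m)/(2*c) (J(c, m) = (c + m)/((2*c)) = (c + m)*(1/(2*c)) = (c + m)/(2*c))
a(O) = √(-5 + O) (a(O) = √(O - 5) = √(-5 + O))
-33 + a(1)*(-8) = -33 + √(-5 + 1)*(-8) = -33 + √(-4)*(-8) = -33 + (2*I)*(-8) = -33 - 16*I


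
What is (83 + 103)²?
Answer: 34596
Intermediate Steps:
(83 + 103)² = 186² = 34596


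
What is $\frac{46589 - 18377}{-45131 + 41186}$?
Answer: $- \frac{9404}{1315} \approx -7.1513$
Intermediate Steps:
$\frac{46589 - 18377}{-45131 + 41186} = \frac{46589 - 18377}{-3945} = \left(46589 - 18377\right) \left(- \frac{1}{3945}\right) = 28212 \left(- \frac{1}{3945}\right) = - \frac{9404}{1315}$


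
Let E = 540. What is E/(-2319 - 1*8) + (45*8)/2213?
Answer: -357300/5149651 ≈ -0.069383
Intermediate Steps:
E/(-2319 - 1*8) + (45*8)/2213 = 540/(-2319 - 1*8) + (45*8)/2213 = 540/(-2319 - 8) + 360*(1/2213) = 540/(-2327) + 360/2213 = 540*(-1/2327) + 360/2213 = -540/2327 + 360/2213 = -357300/5149651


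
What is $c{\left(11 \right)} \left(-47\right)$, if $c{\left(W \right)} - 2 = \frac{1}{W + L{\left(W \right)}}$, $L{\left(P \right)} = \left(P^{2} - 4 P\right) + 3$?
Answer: $- \frac{8601}{91} \approx -94.516$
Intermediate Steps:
$L{\left(P \right)} = 3 + P^{2} - 4 P$
$c{\left(W \right)} = 2 + \frac{1}{3 + W^{2} - 3 W}$ ($c{\left(W \right)} = 2 + \frac{1}{W + \left(3 + W^{2} - 4 W\right)} = 2 + \frac{1}{3 + W^{2} - 3 W}$)
$c{\left(11 \right)} \left(-47\right) = \frac{7 - 66 + 2 \cdot 11^{2}}{3 + 11^{2} - 33} \left(-47\right) = \frac{7 - 66 + 2 \cdot 121}{3 + 121 - 33} \left(-47\right) = \frac{7 - 66 + 242}{91} \left(-47\right) = \frac{1}{91} \cdot 183 \left(-47\right) = \frac{183}{91} \left(-47\right) = - \frac{8601}{91}$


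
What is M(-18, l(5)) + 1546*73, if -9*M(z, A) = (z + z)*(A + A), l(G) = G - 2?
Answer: 112882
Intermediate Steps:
l(G) = -2 + G
M(z, A) = -4*A*z/9 (M(z, A) = -(z + z)*(A + A)/9 = -2*z*2*A/9 = -4*A*z/9)
M(-18, l(5)) + 1546*73 = -4/9*(-2 + 5)*(-18) + 1546*73 = -4/9*3*(-18) + 112858 = 24 + 112858 = 112882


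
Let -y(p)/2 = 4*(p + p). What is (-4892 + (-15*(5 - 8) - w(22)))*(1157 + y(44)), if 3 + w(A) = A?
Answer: -2204298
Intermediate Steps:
w(A) = -3 + A
y(p) = -16*p (y(p) = -8*(p + p) = -8*2*p = -16*p)
(-4892 + (-15*(5 - 8) - w(22)))*(1157 + y(44)) = (-4892 + (-15*(5 - 8) - (-3 + 22)))*(1157 - 16*44) = (-4892 + (-15*(-3) - 1*19))*(1157 - 704) = (-4892 + (45 - 19))*453 = (-4892 + 26)*453 = -4866*453 = -2204298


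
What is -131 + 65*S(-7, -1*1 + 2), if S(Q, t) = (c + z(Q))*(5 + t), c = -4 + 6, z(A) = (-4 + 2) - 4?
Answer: -1691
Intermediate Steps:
z(A) = -6 (z(A) = -2 - 4 = -6)
c = 2
S(Q, t) = -20 - 4*t (S(Q, t) = (2 - 6)*(5 + t) = -4*(5 + t) = -20 - 4*t)
-131 + 65*S(-7, -1*1 + 2) = -131 + 65*(-20 - 4*(-1*1 + 2)) = -131 + 65*(-20 - 4*(-1 + 2)) = -131 + 65*(-20 - 4*1) = -131 + 65*(-20 - 4) = -131 + 65*(-24) = -131 - 1560 = -1691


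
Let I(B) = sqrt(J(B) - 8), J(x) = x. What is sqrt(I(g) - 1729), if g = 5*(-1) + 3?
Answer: sqrt(-1729 + I*sqrt(10)) ≈ 0.038 + 41.581*I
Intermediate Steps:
g = -2 (g = -5 + 3 = -2)
I(B) = sqrt(-8 + B) (I(B) = sqrt(B - 8) = sqrt(-8 + B))
sqrt(I(g) - 1729) = sqrt(sqrt(-8 - 2) - 1729) = sqrt(sqrt(-10) - 1729) = sqrt(I*sqrt(10) - 1729) = sqrt(-1729 + I*sqrt(10))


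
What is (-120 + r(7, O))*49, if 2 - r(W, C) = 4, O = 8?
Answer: -5978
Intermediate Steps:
r(W, C) = -2 (r(W, C) = 2 - 1*4 = 2 - 4 = -2)
(-120 + r(7, O))*49 = (-120 - 2)*49 = -122*49 = -5978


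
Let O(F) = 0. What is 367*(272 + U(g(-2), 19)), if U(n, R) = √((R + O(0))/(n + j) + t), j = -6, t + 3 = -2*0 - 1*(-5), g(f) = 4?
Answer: 99824 + 367*I*√30/2 ≈ 99824.0 + 1005.1*I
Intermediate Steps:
t = 2 (t = -3 + (-2*0 - 1*(-5)) = -3 + (0 + 5) = -3 + 5 = 2)
U(n, R) = √(2 + R/(-6 + n)) (U(n, R) = √((R + 0)/(n - 6) + 2) = √(R/(-6 + n) + 2) = √(2 + R/(-6 + n)))
367*(272 + U(g(-2), 19)) = 367*(272 + √((-12 + 19 + 2*4)/(-6 + 4))) = 367*(272 + √((-12 + 19 + 8)/(-2))) = 367*(272 + √(-½*15)) = 367*(272 + √(-15/2)) = 367*(272 + I*√30/2) = 99824 + 367*I*√30/2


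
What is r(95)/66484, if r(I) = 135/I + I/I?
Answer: 23/631598 ≈ 3.6416e-5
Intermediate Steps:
r(I) = 1 + 135/I (r(I) = 135/I + 1 = 1 + 135/I)
r(95)/66484 = ((135 + 95)/95)/66484 = ((1/95)*230)*(1/66484) = (46/19)*(1/66484) = 23/631598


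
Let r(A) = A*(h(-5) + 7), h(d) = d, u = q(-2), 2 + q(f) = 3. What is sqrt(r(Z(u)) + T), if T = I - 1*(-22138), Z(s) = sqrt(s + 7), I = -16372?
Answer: sqrt(5766 + 4*sqrt(2)) ≈ 75.971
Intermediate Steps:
q(f) = 1 (q(f) = -2 + 3 = 1)
u = 1
Z(s) = sqrt(7 + s)
r(A) = 2*A (r(A) = A*(-5 + 7) = A*2 = 2*A)
T = 5766 (T = -16372 - 1*(-22138) = -16372 + 22138 = 5766)
sqrt(r(Z(u)) + T) = sqrt(2*sqrt(7 + 1) + 5766) = sqrt(2*sqrt(8) + 5766) = sqrt(2*(2*sqrt(2)) + 5766) = sqrt(4*sqrt(2) + 5766) = sqrt(5766 + 4*sqrt(2))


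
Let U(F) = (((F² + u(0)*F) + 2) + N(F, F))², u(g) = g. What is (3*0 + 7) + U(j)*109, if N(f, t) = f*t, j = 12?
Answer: 9166907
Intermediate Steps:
U(F) = (2 + 2*F²)² (U(F) = (((F² + 0*F) + 2) + F*F)² = (((F² + 0) + 2) + F²)² = ((F² + 2) + F²)² = ((2 + F²) + F²)² = (2 + 2*F²)²)
(3*0 + 7) + U(j)*109 = (3*0 + 7) + (4*(1 + 12²)²)*109 = (0 + 7) + (4*(1 + 144)²)*109 = 7 + (4*145²)*109 = 7 + (4*21025)*109 = 7 + 84100*109 = 7 + 9166900 = 9166907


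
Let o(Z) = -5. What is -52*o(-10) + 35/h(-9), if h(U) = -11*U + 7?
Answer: 27595/106 ≈ 260.33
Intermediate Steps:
h(U) = 7 - 11*U
-52*o(-10) + 35/h(-9) = -52*(-5) + 35/(7 - 11*(-9)) = 260 + 35/(7 + 99) = 260 + 35/106 = 27595/106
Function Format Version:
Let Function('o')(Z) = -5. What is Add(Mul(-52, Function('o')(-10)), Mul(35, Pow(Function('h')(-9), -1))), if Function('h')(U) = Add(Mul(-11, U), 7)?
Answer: Rational(27595, 106) ≈ 260.33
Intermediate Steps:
Function('h')(U) = Add(7, Mul(-11, U))
Add(Mul(-52, Function('o')(-10)), Mul(35, Pow(Function('h')(-9), -1))) = Add(Mul(-52, -5), Mul(35, Pow(Add(7, Mul(-11, -9)), -1))) = Add(260, Mul(35, Pow(Add(7, 99), -1))) = Add(260, Mul(35, Pow(106, -1))) = Add(260, Mul(35, Rational(1, 106))) = Add(260, Rational(35, 106)) = Rational(27595, 106)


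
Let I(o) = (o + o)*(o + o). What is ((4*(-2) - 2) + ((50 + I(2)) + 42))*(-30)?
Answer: -2940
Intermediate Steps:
I(o) = 4*o² (I(o) = (2*o)*(2*o) = 4*o²)
((4*(-2) - 2) + ((50 + I(2)) + 42))*(-30) = ((4*(-2) - 2) + ((50 + 4*2²) + 42))*(-30) = ((-8 - 2) + ((50 + 4*4) + 42))*(-30) = (-10 + ((50 + 16) + 42))*(-30) = (-10 + (66 + 42))*(-30) = (-10 + 108)*(-30) = 98*(-30) = -2940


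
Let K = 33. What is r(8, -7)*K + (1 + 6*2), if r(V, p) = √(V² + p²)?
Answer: 13 + 33*√113 ≈ 363.79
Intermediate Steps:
r(8, -7)*K + (1 + 6*2) = √(8² + (-7)²)*33 + (1 + 6*2) = √(64 + 49)*33 + (1 + 12) = √113*33 + 13 = 33*√113 + 13 = 13 + 33*√113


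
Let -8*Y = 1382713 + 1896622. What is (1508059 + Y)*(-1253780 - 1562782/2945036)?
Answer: -16219246430374057047/11780144 ≈ -1.3768e+12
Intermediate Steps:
Y = -3279335/8 (Y = -(1382713 + 1896622)/8 = -⅛*3279335 = -3279335/8 ≈ -4.0992e+5)
(1508059 + Y)*(-1253780 - 1562782/2945036) = (1508059 - 3279335/8)*(-1253780 - 1562782/2945036) = 8785137*(-1253780 - 1562782*1/2945036)/8 = 8785137*(-1253780 - 781391/1472518)/8 = (8785137/8)*(-1846214399431/1472518) = -16219246430374057047/11780144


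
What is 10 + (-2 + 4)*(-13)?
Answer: -16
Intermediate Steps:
10 + (-2 + 4)*(-13) = 10 + 2*(-13) = 10 - 26 = -16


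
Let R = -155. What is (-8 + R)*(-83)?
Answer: 13529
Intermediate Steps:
(-8 + R)*(-83) = (-8 - 155)*(-83) = -163*(-83) = 13529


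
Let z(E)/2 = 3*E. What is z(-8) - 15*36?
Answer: -588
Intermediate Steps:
z(E) = 6*E (z(E) = 2*(3*E) = 6*E)
z(-8) - 15*36 = 6*(-8) - 15*36 = -48 - 540 = -588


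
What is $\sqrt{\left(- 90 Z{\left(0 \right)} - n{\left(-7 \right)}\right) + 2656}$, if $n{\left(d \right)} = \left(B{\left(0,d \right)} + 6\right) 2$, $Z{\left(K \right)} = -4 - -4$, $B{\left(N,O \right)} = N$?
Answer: $2 \sqrt{661} \approx 51.42$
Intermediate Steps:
$Z{\left(K \right)} = 0$ ($Z{\left(K \right)} = -4 + 4 = 0$)
$n{\left(d \right)} = 12$ ($n{\left(d \right)} = \left(0 + 6\right) 2 = 6 \cdot 2 = 12$)
$\sqrt{\left(- 90 Z{\left(0 \right)} - n{\left(-7 \right)}\right) + 2656} = \sqrt{\left(\left(-90\right) 0 - 12\right) + 2656} = \sqrt{\left(0 - 12\right) + 2656} = \sqrt{-12 + 2656} = \sqrt{2644} = 2 \sqrt{661}$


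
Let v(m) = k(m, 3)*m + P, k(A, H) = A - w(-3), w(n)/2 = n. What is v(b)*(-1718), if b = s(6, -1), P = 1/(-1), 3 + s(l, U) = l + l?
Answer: -230212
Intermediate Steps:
w(n) = 2*n
s(l, U) = -3 + 2*l (s(l, U) = -3 + (l + l) = -3 + 2*l)
P = -1
b = 9 (b = -3 + 2*6 = -3 + 12 = 9)
k(A, H) = 6 + A (k(A, H) = A - 2*(-3) = A - 1*(-6) = A + 6 = 6 + A)
v(m) = -1 + m*(6 + m) (v(m) = (6 + m)*m - 1 = m*(6 + m) - 1 = -1 + m*(6 + m))
v(b)*(-1718) = (-1 + 9*(6 + 9))*(-1718) = (-1 + 9*15)*(-1718) = (-1 + 135)*(-1718) = 134*(-1718) = -230212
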